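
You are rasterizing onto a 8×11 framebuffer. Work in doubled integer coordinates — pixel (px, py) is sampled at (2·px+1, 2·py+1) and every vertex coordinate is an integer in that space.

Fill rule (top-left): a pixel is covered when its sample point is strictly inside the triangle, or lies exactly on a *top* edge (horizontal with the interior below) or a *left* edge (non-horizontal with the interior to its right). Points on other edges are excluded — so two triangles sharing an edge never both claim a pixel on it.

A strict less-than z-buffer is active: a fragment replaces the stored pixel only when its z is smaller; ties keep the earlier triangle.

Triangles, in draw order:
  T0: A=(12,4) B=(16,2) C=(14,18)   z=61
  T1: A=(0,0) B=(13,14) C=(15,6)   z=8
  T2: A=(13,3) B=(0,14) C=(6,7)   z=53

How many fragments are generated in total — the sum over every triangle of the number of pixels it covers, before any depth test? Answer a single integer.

T0:
  2·area = 60
  edge (12, 4)→(16, 2): d=(4,-2) top-left  bias=+0
  edge (16, 2)→(14, 18): d=(-2,16) right/bottom  bias=-1
  edge (14, 18)→(12, 4): d=(-2,-14) top-left  bias=+0
    (7,1)@(15, 3): e=[2,14,44] → █
    (6,2)@(13, 5): e=[6,42,12] → █
    (6,3)@(13, 7): e=[14,38,8] → █
    (6,4)@(13, 9): e=[22,34,4] → █
    (6,5)@(13, 11): e=[30,30,0] → █  [on edge]
    (7,5)@(15, 11): e=[34,-2,28] → ·
    (6,6)@(13, 13): e=[38,26,-4] → ·
  covered (8 px):
    · · · · · · · ·
    · · · · · · · █
    · · · · · · █ █
    · · · · · · █ █
    · · · · · · █ █
    · · · · · · █ ·
    · · · · · · · ·
    · · · · · · · ·
    · · · · · · · ·
    · · · · · · · ·
    · · · · · · · ·
T1:
  2·area = 132  (B↔C swapped to make it positive)
  edge (0, 0)→(15, 6): d=(15,6) right/bottom  bias=-1
  edge (15, 6)→(13, 14): d=(-2,8) right/bottom  bias=-1
  edge (13, 14)→(0, 0): d=(-13,-14) top-left  bias=+0
    (0,0)@(1, 1): e=[9,122,1] → █
    (1,0)@(3, 1): e=[-3,106,29] → ·
    (0,1)@(1, 3): e=[39,118,-25] → ·
    (1,1)@(3, 3): e=[27,102,3] → █
    (2,1)@(5, 3): e=[15,86,31] → █
    (3,1)@(7, 3): e=[3,70,59] → █
    (4,1)@(9, 3): e=[-9,54,87] → ·
    (1,2)@(3, 5): e=[57,98,-23] → ·
    (2,2)@(5, 5): e=[45,82,5] → █
    (4,2)@(9, 5): e=[21,50,61] → █
    (5,2)@(11, 5): e=[9,34,89] → █
    (6,2)@(13, 5): e=[-3,18,117] → ·
  covered (18 px):
    █ · · · · · · ·
    · █ █ █ · · · ·
    · · █ █ █ █ · ·
    · · · █ █ █ █ ·
    · · · · █ █ █ ·
    · · · · · █ █ ·
    · · · · · · █ ·
    · · · · · · · ·
    · · · · · · · ·
    · · · · · · · ·
    · · · · · · · ·
T2:
  2·area = 25
  edge (13, 3)→(0, 14): d=(-13,11) right/bottom  bias=-1
  edge (0, 14)→(6, 7): d=(6,-7) top-left  bias=+0
  edge (6, 7)→(13, 3): d=(7,-4) top-left  bias=+0
    (6,1)@(13, 3): e=[0,25,0] → ·  [on edge]
    (3,3)@(7, 7): e=[14,7,4] → █
    (4,3)@(9, 7): e=[-8,21,12] → ·
    (2,4)@(5, 9): e=[10,5,10] → █
    (3,4)@(7, 9): e=[-12,19,18] → ·
    (1,5)@(3, 11): e=[6,3,16] → █
    (2,5)@(5, 11): e=[-16,17,24] → ·
    (0,6)@(1, 13): e=[2,1,22] → █
    (1,6)@(3, 13): e=[-20,15,30] → ·
    (0,7)@(1, 15): e=[-24,13,36] → ·
  covered (4 px):
    · · · · · · · ·
    · · · · · · · ·
    · · · · · · · ·
    · · · █ · · · ·
    · · █ · · · · ·
    · █ · · · · · ·
    █ · · · · · · ·
    · · · · · · · ·
    · · · · · · · ·
    · · · · · · · ·
    · · · · · · · ·

Result: 30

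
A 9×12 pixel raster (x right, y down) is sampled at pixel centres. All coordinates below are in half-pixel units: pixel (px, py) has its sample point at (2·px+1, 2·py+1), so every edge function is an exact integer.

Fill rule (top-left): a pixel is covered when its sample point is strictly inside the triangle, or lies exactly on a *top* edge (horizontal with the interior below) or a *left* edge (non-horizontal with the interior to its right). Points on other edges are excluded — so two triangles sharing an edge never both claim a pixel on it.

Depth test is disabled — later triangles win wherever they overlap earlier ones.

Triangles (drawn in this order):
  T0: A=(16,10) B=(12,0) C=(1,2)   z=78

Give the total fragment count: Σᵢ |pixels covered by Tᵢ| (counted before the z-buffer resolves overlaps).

T0:
  2·area = 118  (B↔C swapped to make it positive)
  edge (16, 10)→(1, 2): d=(-15,-8) top-left  bias=+0
  edge (1, 2)→(12, 0): d=(11,-2) top-left  bias=+0
  edge (12, 0)→(16, 10): d=(4,10) right/bottom  bias=-1
    (3,0)@(7, 1): e=[63,1,54] → █
    (4,0)@(9, 1): e=[79,5,34] → █
    (5,0)@(11, 1): e=[95,9,14] → █
    (6,0)@(13, 1): e=[111,13,-6] → ·
    (1,1)@(3, 3): e=[1,15,102] → █
    (2,1)@(5, 3): e=[17,19,82] → █
    (6,1)@(13, 3): e=[81,35,2] → █
    (7,1)@(15, 3): e=[97,39,-18] → ·
    (1,2)@(3, 5): e=[-29,37,110] → ·
    (2,2)@(5, 5): e=[-13,41,90] → ·
    (3,2)@(7, 5): e=[3,45,70] → █
    (7,2)@(15, 5): e=[67,61,-10] → ·
  covered (16 px):
    · · · █ █ █ · · ·
    · █ █ █ █ █ █ · ·
    · · · █ █ █ █ · ·
    · · · · · █ █ · ·
    · · · · · · · █ ·
    · · · · · · · · ·
    · · · · · · · · ·
    · · · · · · · · ·
    · · · · · · · · ·
    · · · · · · · · ·
    · · · · · · · · ·
    · · · · · · · · ·

Final: 16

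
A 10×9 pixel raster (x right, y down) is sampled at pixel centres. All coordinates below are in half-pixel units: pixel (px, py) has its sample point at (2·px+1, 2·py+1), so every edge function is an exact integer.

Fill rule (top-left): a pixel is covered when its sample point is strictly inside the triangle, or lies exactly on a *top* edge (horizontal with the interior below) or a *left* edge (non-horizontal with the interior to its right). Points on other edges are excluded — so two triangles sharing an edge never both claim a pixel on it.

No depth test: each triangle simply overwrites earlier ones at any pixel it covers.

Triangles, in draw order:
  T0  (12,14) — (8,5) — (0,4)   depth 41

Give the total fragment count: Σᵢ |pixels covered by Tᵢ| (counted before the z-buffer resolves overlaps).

T0:
  2·area = 68  (B↔C swapped to make it positive)
  edge (12, 14)→(0, 4): d=(-12,-10) top-left  bias=+0
  edge (0, 4)→(8, 5): d=(8,1) right/bottom  bias=-1
  edge (8, 5)→(12, 14): d=(4,9) right/bottom  bias=-1
    (1,2)@(3, 5): e=[18,5,45] → █
    (2,2)@(5, 5): e=[38,3,27] → █
    (3,2)@(7, 5): e=[58,1,9] → █
    (4,2)@(9, 5): e=[78,-1,-9] → ·
    (1,3)@(3, 7): e=[-6,21,53] → ·
    (2,3)@(5, 7): e=[14,19,35] → █
    (4,3)@(9, 7): e=[54,15,-1] → ·
    (2,4)@(5, 9): e=[-10,35,43] → ·
    (3,4)@(7, 9): e=[10,33,25] → █
    (4,4)@(9, 9): e=[30,31,7] → █
    (5,4)@(11, 9): e=[50,29,-11] → ·
    (3,5)@(7, 11): e=[-14,49,33] → ·
  covered (9 px):
    · · · · · · · · · ·
    · · · · · · · · · ·
    · █ █ █ · · · · · ·
    · · █ █ · · · · · ·
    · · · █ █ · · · · ·
    · · · · █ · · · · ·
    · · · · · █ · · · ·
    · · · · · · · · · ·
    · · · · · · · · · ·

Final: 9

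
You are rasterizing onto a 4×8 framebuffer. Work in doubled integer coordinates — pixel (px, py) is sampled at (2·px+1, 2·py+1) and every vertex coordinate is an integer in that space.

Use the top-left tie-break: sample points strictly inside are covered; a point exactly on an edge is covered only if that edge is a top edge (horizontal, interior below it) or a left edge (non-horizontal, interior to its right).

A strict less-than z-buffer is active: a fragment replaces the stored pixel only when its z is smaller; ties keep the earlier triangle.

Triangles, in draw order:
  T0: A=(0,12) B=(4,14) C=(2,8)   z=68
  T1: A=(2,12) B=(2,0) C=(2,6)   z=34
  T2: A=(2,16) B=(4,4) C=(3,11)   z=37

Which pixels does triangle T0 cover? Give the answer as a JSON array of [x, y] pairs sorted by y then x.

T0:
  2·area = 20  (B↔C swapped to make it positive)
  edge (0, 12)→(2, 8): d=(2,-4) top-left  bias=+0
  edge (2, 8)→(4, 14): d=(2,6) right/bottom  bias=-1
  edge (4, 14)→(0, 12): d=(-4,-2) top-left  bias=+0
    (0,2)@(1, 5): e=[-10,0,30] → ·  [on edge]
    (0,5)@(1, 11): e=[2,12,6] → █
    (1,5)@(3, 11): e=[10,0,10] → ·  [on edge]
    (0,6)@(1, 13): e=[6,16,-2] → ·
    (1,6)@(3, 13): e=[14,4,2] → █
    (2,6)@(5, 13): e=[22,-8,6] → ·
    (1,7)@(3, 15): e=[18,8,-6] → ·
  covered (2 px):
    · · · ·
    · · · ·
    · · · ·
    · · · ·
    · · · ·
    █ · · ·
    · █ · ·
    · · · ·
T1:
  degenerate (2·area = 0) — covers nothing
T2:
  2·area = 2
  edge (2, 16)→(4, 4): d=(2,-12) top-left  bias=+0
  edge (4, 4)→(3, 11): d=(-1,7) right/bottom  bias=-1
  edge (3, 11)→(2, 16): d=(-1,5) right/bottom  bias=-1
    (2,0)@(5, 1): e=[6,-4,0] → ·  [on edge]
    (1,5)@(3, 11): e=[2,0,0] → ·  [on edge]
  covered (0 px):
    · · · ·
    · · · ·
    · · · ·
    · · · ·
    · · · ·
    · · · ·
    · · · ·
    · · · ·

Answer: [[0,5],[1,6]]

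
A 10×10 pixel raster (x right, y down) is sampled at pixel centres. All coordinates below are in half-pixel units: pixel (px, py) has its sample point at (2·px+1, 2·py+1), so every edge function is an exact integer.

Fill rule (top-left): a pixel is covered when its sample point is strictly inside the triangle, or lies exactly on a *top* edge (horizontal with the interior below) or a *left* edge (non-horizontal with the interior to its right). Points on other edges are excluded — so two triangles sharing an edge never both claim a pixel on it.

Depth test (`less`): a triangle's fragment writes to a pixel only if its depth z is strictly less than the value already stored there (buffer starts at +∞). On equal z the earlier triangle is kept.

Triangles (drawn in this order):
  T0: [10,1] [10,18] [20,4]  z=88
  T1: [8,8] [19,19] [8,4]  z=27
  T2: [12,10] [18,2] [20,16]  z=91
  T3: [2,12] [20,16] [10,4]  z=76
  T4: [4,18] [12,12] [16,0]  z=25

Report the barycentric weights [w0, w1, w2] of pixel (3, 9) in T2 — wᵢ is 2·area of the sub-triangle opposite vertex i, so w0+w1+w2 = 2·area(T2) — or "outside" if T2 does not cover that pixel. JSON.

T0:
  2·area = 170  (B↔C swapped to make it positive)
  edge (10, 1)→(20, 4): d=(10,3) right/bottom  bias=-1
  edge (20, 4)→(10, 18): d=(-10,14) right/bottom  bias=-1
  edge (10, 18)→(10, 1): d=(0,-17) top-left  bias=+0
    (5,1)@(11, 3): e=[17,136,17] → #
    (6,1)@(13, 3): e=[11,108,51] → #
    (7,1)@(15, 3): e=[5,80,85] → #
    (8,1)@(17, 3): e=[-1,52,119] → ·
    (5,2)@(11, 5): e=[37,116,17] → #
    (8,2)@(17, 5): e=[19,32,119] → #
    (9,2)@(19, 5): e=[13,4,153] → #
    (5,3)@(11, 7): e=[57,96,17] → #
    (9,3)@(19, 7): e=[33,-16,153] → ·
    (5,4)@(11, 9): e=[77,76,17] → #
    (8,4)@(17, 9): e=[59,-8,119] → ·
    (5,5)@(11, 11): e=[97,56,17] → #
    (7,5)@(15, 11): e=[85,0,85] → ·  [on edge]
  covered (20 px):
    · · · · · · · · · ·
    · · · · · # # # · ·
    · · · · · # # # # #
    · · · · · # # # # ·
    · · · · · # # # · ·
    · · · · · # # · · ·
    · · · · · # # · · ·
    · · · · · # · · · ·
    · · · · · · · · · ·
    · · · · · · · · · ·
T1:
  2·area = 44  (B↔C swapped to make it positive)
  edge (8, 8)→(8, 4): d=(0,-4) top-left  bias=+0
  edge (8, 4)→(19, 19): d=(11,15) right/bottom  bias=-1
  edge (19, 19)→(8, 8): d=(-11,-11) top-left  bias=+0
    (0,0)@(1, 1): e=[-28,72,0] → ·  [on edge]
    (1,1)@(3, 3): e=[-20,64,0] → ·  [on edge]
    (2,2)@(5, 5): e=[-12,56,0] → ·  [on edge]
    (3,3)@(7, 7): e=[-4,48,0] → ·  [on edge]
    (4,3)@(9, 7): e=[4,18,22] → #
    (5,3)@(11, 7): e=[12,-12,44] → ·
    (4,4)@(9, 9): e=[4,40,0] → #  [on edge]
    (5,4)@(11, 9): e=[12,10,22] → #
    (6,4)@(13, 9): e=[20,-20,44] → ·
    (4,5)@(9, 11): e=[4,62,-22] → ·
    (5,5)@(11, 11): e=[12,32,0] → #  [on edge]
    (6,5)@(13, 11): e=[20,2,22] → #
    (6,6)@(13, 13): e=[20,24,0] → #  [on edge]
    (7,7)@(15, 15): e=[28,16,0] → #  [on edge]
    (8,8)@(17, 17): e=[36,8,0] → #  [on edge]
    (9,9)@(19, 19): e=[44,0,0] → ·  [on edge]
  covered (8 px):
    · · · · · · · · · ·
    · · · · · · · · · ·
    · · · · · · · · · ·
    · · · · # · · · · ·
    · · · · # # · · · ·
    · · · · · # # · · ·
    · · · · · · # · · ·
    · · · · · · · # · ·
    · · · · · · · · # ·
    · · · · · · · · · ·
T2:
  2·area = 100
  edge (12, 10)→(18, 2): d=(6,-8) top-left  bias=+0
  edge (18, 2)→(20, 16): d=(2,14) right/bottom  bias=-1
  edge (20, 16)→(12, 10): d=(-8,-6) top-left  bias=+0
    (8,2)@(17, 5): e=[10,20,70] → #
    (9,2)@(19, 5): e=[26,-8,82] → ·
    (7,3)@(15, 7): e=[6,52,42] → #
    (9,3)@(19, 7): e=[38,-4,66] → ·
    (6,4)@(13, 9): e=[2,84,14] → #
    (9,4)@(19, 9): e=[50,0,50] → ·  [on edge]
    (6,5)@(13, 11): e=[14,88,-2] → ·
    (7,5)@(15, 11): e=[30,60,10] → #
    (9,5)@(19, 11): e=[62,4,34] → #
    (7,6)@(15, 13): e=[42,64,-6] → ·
    (8,6)@(17, 13): e=[58,36,6] → #
    (8,7)@(17, 15): e=[70,40,-10] → ·
  covered (12 px):
    · · · · · · · · · ·
    · · · · · · · · · ·
    · · · · · · · · # ·
    · · · · · · · # # ·
    · · · · · · # # # ·
    · · · · · · · # # #
    · · · · · · · · # #
    · · · · · · · · · #
    · · · · · · · · · ·
    · · · · · · · · · ·
T3:
  2·area = 176  (B↔C swapped to make it positive)
  edge (2, 12)→(10, 4): d=(8,-8) top-left  bias=+0
  edge (10, 4)→(20, 16): d=(10,12) right/bottom  bias=-1
  edge (20, 16)→(2, 12): d=(-18,-4) top-left  bias=+0
    (6,0)@(13, 1): e=[0,-66,242] → ·  [on edge]
    (5,1)@(11, 3): e=[0,-22,198] → ·  [on edge]
    (4,2)@(9, 5): e=[0,22,154] → #  [on edge]
    (5,2)@(11, 5): e=[16,-2,162] → ·
    (3,3)@(7, 7): e=[0,66,110] → #  [on edge]
    (5,3)@(11, 7): e=[32,18,126] → #
    (6,3)@(13, 7): e=[48,-6,134] → ·
    (2,4)@(5, 9): e=[0,110,66] → #  [on edge]
    (6,4)@(13, 9): e=[64,14,98] → #
    (7,4)@(15, 9): e=[80,-10,106] → ·
    (1,5)@(3, 11): e=[0,154,22] → #  [on edge]
    (7,5)@(15, 11): e=[96,10,70] → #
    (0,6)@(1, 13): e=[0,198,-22] → ·  [on edge]
  covered (24 px):
    · · · · · · · · · ·
    · · · · · · · · · ·
    · · · · # · · · · ·
    · · · # # # · · · ·
    · · # # # # # · · ·
    · # # # # # # # · ·
    · · · # # # # # # ·
    · · · · · · · · # #
    · · · · · · · · · ·
    · · · · · · · · · ·
T4:
  2·area = 72  (B↔C swapped to make it positive)
  edge (4, 18)→(16, 0): d=(12,-18) top-left  bias=+0
  edge (16, 0)→(12, 12): d=(-4,12) right/bottom  bias=-1
  edge (12, 12)→(4, 18): d=(-8,6) right/bottom  bias=-1
    (7,1)@(15, 3): e=[18,0,54] → ·  [on edge]
    (6,2)@(13, 5): e=[6,16,50] → #
    (7,2)@(15, 5): e=[42,-8,38] → ·
    (6,3)@(13, 7): e=[30,8,34] → #
    (7,3)@(15, 7): e=[66,-16,22] → ·
    (5,4)@(11, 9): e=[18,24,30] → #
    (6,4)@(13, 9): e=[54,0,18] → ·  [on edge]
    (4,5)@(9, 11): e=[6,40,26] → #
    (6,5)@(13, 11): e=[78,-8,2] → ·
    (4,6)@(9, 13): e=[30,32,10] → #
    (5,6)@(11, 13): e=[66,8,-2] → ·
    (3,7)@(7, 15): e=[18,48,6] → #
    (5,7)@(11, 15): e=[90,0,-18] → ·  [on edge]
  covered (8 px):
    · · · · · · · · · ·
    · · · · · · · · · ·
    · · · · · · # · · ·
    · · · · · · # · · ·
    · · · · · # · · · ·
    · · · · # # · · · ·
    · · · · # · · · · ·
    · · · # · · · · · ·
    · · # · · · · · · ·
    · · · · · · · · · ·

Answer: "outside"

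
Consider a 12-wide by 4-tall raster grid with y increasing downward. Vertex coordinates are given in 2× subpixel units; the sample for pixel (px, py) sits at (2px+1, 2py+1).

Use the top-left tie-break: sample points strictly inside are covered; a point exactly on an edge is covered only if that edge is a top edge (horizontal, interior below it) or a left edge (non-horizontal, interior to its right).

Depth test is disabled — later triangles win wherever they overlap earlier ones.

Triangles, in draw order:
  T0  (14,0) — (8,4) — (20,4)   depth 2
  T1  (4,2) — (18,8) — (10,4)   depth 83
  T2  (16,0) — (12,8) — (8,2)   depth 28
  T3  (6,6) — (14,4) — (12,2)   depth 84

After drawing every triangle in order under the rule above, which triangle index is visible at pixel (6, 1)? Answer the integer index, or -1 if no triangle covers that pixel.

T0:
  2·area = 48  (B↔C swapped to make it positive)
  edge (14, 0)→(20, 4): d=(6,4) right/bottom  bias=-1
  edge (20, 4)→(8, 4): d=(-12,0) right/bottom  bias=-1
  edge (8, 4)→(14, 0): d=(6,-4) top-left  bias=+0
    (6,0)@(13, 1): e=[10,36,2] → #
    (7,0)@(15, 1): e=[2,36,10] → #
    (8,0)@(17, 1): e=[-6,36,18] → ·
    (5,1)@(11, 3): e=[30,12,6] → #
    (8,1)@(17, 3): e=[6,12,30] → #
    (9,1)@(19, 3): e=[-2,12,38] → ·
    (5,2)@(11, 5): e=[42,-12,18] → ·
    (6,2)@(13, 5): e=[34,-12,26] → ·
    (7,2)@(15, 5): e=[26,-12,34] → ·
    (8,2)@(17, 5): e=[18,-12,42] → ·
  covered (6 px):
    · · · · · · # # · · · ·
    · · · · · # # # # · · ·
    · · · · · · · · · · · ·
    · · · · · · · · · · · ·
T1:
  2·area = 8  (B↔C swapped to make it positive)
  edge (4, 2)→(10, 4): d=(6,2) right/bottom  bias=-1
  edge (10, 4)→(18, 8): d=(8,4) right/bottom  bias=-1
  edge (18, 8)→(4, 2): d=(-14,-6) top-left  bias=+0
    (0,0)@(1, 1): e=[0,12,-4] → ·  [on edge]
    (3,1)@(7, 3): e=[0,4,4] → ·  [on edge]
    (5,2)@(11, 5): e=[4,4,0] → #  [on edge]
    (6,2)@(13, 5): e=[0,-4,12] → ·  [on edge]
    (5,3)@(11, 7): e=[16,20,-28] → ·
    (9,3)@(19, 7): e=[0,-12,20] → ·  [on edge]
  covered (1 px):
    · · · · · · · · · · · ·
    · · · · · · · · · · · ·
    · · · · · # · · · · · ·
    · · · · · · · · · · · ·
T2:
  2·area = 56
  edge (16, 0)→(12, 8): d=(-4,8) right/bottom  bias=-1
  edge (12, 8)→(8, 2): d=(-4,-6) top-left  bias=+0
  edge (8, 2)→(16, 0): d=(8,-2) top-left  bias=+0
    (6,0)@(13, 1): e=[20,34,2] → #
    (7,0)@(15, 1): e=[4,46,6] → #
    (8,0)@(17, 1): e=[-12,58,10] → ·
    (4,1)@(9, 3): e=[44,2,10] → #
    (5,1)@(11, 3): e=[28,14,14] → #
    (7,1)@(15, 3): e=[-4,38,22] → ·
    (4,2)@(9, 5): e=[36,-6,26] → ·
    (5,2)@(11, 5): e=[20,6,30] → #
    (7,2)@(15, 5): e=[-12,30,38] → ·
    (5,3)@(11, 7): e=[12,-2,46] → ·
    (6,3)@(13, 7): e=[-4,10,50] → ·
  covered (7 px):
    · · · · · · # # · · · ·
    · · · · # # # · · · · ·
    · · · · · # # · · · · ·
    · · · · · · · · · · · ·
T3:
  2·area = 20  (B↔C swapped to make it positive)
  edge (6, 6)→(12, 2): d=(6,-4) top-left  bias=+0
  edge (12, 2)→(14, 4): d=(2,2) right/bottom  bias=-1
  edge (14, 4)→(6, 6): d=(-8,2) right/bottom  bias=-1
    (5,0)@(11, 1): e=[-10,0,30] → ·  [on edge]
    (5,1)@(11, 3): e=[2,4,14] → #
    (6,1)@(13, 3): e=[10,0,10] → ·  [on edge]
    (4,2)@(9, 5): e=[6,12,2] → #
    (5,2)@(11, 5): e=[14,8,-2] → ·
    (7,2)@(15, 5): e=[30,0,-10] → ·  [on edge]
    (4,3)@(9, 7): e=[18,16,-14] → ·
    (8,3)@(17, 7): e=[50,0,-30] → ·  [on edge]
  covered (2 px):
    · · · · · · · · · · · ·
    · · · · · # · · · · · ·
    · · · · # · · · · · · ·
    · · · · · · · · · · · ·

Z-buffer (winner per pixel, '.' = empty):
  . . . . . . 2 2 . . . .
  . . . . 2 3 2 0 0 . . .
  . . . . 3 2 2 . . . . .
  . . . . . . . . . . . .

Final: 2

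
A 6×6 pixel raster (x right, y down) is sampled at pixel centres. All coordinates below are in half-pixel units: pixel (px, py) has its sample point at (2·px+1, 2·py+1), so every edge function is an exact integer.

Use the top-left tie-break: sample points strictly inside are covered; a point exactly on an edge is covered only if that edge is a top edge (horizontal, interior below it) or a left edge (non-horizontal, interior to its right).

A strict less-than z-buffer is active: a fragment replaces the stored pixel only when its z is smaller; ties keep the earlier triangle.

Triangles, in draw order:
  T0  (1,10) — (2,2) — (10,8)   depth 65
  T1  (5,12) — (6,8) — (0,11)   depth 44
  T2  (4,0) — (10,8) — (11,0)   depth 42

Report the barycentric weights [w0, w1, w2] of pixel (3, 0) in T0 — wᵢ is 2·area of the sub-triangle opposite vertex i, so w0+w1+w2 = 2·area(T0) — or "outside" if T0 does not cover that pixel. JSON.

T0:
  2·area = 70
  edge (1, 10)→(2, 2): d=(1,-8) top-left  bias=+0
  edge (2, 2)→(10, 8): d=(8,6) right/bottom  bias=-1
  edge (10, 8)→(1, 10): d=(-9,2) right/bottom  bias=-1
    (1,1)@(3, 3): e=[9,2,59] → X
    (2,1)@(5, 3): e=[25,-10,55] → .
    (1,2)@(3, 5): e=[11,18,41] → X
    (2,2)@(5, 5): e=[27,6,37] → X
    (3,2)@(7, 5): e=[43,-6,33] → .
    (1,3)@(3, 7): e=[13,34,23] → X
    (3,3)@(7, 7): e=[45,10,15] → X
    (4,3)@(9, 7): e=[61,-2,11] → .
    (1,4)@(3, 9): e=[15,50,5] → X
    (3,4)@(7, 9): e=[47,26,-3] → .
    (1,5)@(3, 11): e=[17,66,-13] → .
    (2,5)@(5, 11): e=[33,54,-17] → .
  covered (8 px):
    . . . . . .
    . X . . . .
    . X X . . .
    . X X X . .
    . X X . . .
    . . . . . .
T1:
  2·area = 21  (B↔C swapped to make it positive)
  edge (5, 12)→(0, 11): d=(-5,-1) top-left  bias=+0
  edge (0, 11)→(6, 8): d=(6,-3) top-left  bias=+0
  edge (6, 8)→(5, 12): d=(-1,4) right/bottom  bias=-1
    (2,4)@(5, 9): e=[15,3,3] → X
    (3,4)@(7, 9): e=[17,9,-5] → .
    (0,5)@(1, 11): e=[1,3,17] → X
    (1,5)@(3, 11): e=[3,9,9] → X
    (3,5)@(7, 11): e=[7,21,-7] → .
  covered (4 px):
    . . . . . .
    . . . . . .
    . . . . . .
    . . . . . .
    . . X . . .
    X X X . . .
T2:
  2·area = 56  (B↔C swapped to make it positive)
  edge (4, 0)→(11, 0): d=(7,0) top-left  bias=+0
  edge (11, 0)→(10, 8): d=(-1,8) right/bottom  bias=-1
  edge (10, 8)→(4, 0): d=(-6,-8) top-left  bias=+0
    (2,0)@(5, 1): e=[7,47,2] → X
    (3,0)@(7, 1): e=[7,31,18] → X
    (4,0)@(9, 1): e=[7,15,34] → X
    (5,0)@(11, 1): e=[7,-1,50] → .
    (2,1)@(5, 3): e=[21,45,-10] → .
    (3,1)@(7, 3): e=[21,29,6] → X
    (5,1)@(11, 3): e=[21,-3,38] → .
    (3,2)@(7, 5): e=[35,27,-6] → .
    (4,2)@(9, 5): e=[35,11,10] → X
    (5,2)@(11, 5): e=[35,-5,26] → .
    (4,3)@(9, 7): e=[49,9,-2] → .
  covered (6 px):
    . . X X X .
    . . . X X .
    . . . . X .
    . . . . . .
    . . . . . .
    . . . . . .

Result: "outside"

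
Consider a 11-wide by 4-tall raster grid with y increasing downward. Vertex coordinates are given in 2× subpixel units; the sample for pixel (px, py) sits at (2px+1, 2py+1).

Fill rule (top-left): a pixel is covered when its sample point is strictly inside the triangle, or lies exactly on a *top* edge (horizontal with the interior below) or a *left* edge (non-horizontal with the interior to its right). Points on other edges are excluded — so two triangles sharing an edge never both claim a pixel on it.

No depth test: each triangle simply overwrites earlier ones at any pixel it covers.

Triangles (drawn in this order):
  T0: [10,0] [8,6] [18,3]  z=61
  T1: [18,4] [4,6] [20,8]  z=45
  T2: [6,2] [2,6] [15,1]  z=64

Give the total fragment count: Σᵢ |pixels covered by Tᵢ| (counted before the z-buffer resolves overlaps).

T0:
  2·area = 54  (B↔C swapped to make it positive)
  edge (10, 0)→(18, 3): d=(8,3) right/bottom  bias=-1
  edge (18, 3)→(8, 6): d=(-10,3) right/bottom  bias=-1
  edge (8, 6)→(10, 0): d=(2,-6) top-left  bias=+0
    (5,0)@(11, 1): e=[5,41,8] → X
    (6,0)@(13, 1): e=[-1,35,20] → .
    (4,1)@(9, 3): e=[27,27,0] → X  [on edge]
    (6,1)@(13, 3): e=[15,15,24] → X
    (7,1)@(15, 3): e=[9,9,36] → X
    (8,1)@(17, 3): e=[3,3,48] → X
    (9,1)@(19, 3): e=[-3,-3,60] → .
    (4,2)@(9, 5): e=[43,7,4] → X
    (6,2)@(13, 5): e=[31,-5,28] → .
    (7,2)@(15, 5): e=[25,-11,40] → .
    (8,2)@(17, 5): e=[19,-17,52] → .
    (4,3)@(9, 7): e=[59,-13,8] → .
  covered (8 px):
    . . . . . X . . . . .
    . . . . X X X X X . .
    . . . . X X . . . . .
    . . . . . . . . . . .
T1:
  2·area = 60  (B↔C swapped to make it positive)
  edge (18, 4)→(20, 8): d=(2,4) right/bottom  bias=-1
  edge (20, 8)→(4, 6): d=(-16,-2) top-left  bias=+0
  edge (4, 6)→(18, 4): d=(14,-2) top-left  bias=+0
    (5,2)@(11, 5): e=[30,30,0] → X  [on edge]
    (6,2)@(13, 5): e=[22,34,4] → X
    (7,2)@(15, 5): e=[14,38,8] → X
    (8,2)@(17, 5): e=[6,42,12] → X
    (9,2)@(19, 5): e=[-2,46,16] → .
    (5,3)@(11, 7): e=[34,-2,28] → .
    (6,3)@(13, 7): e=[26,2,32] → X
    (9,3)@(19, 7): e=[2,14,44] → X
    (10,3)@(21, 7): e=[-6,18,48] → .
  covered (8 px):
    . . . . . . . . . . .
    . . . . . . . . . . .
    . . . . . X X X X . .
    . . . . . . X X X X .
T2:
  2·area = 32  (B↔C swapped to make it positive)
  edge (6, 2)→(15, 1): d=(9,-1) top-left  bias=+0
  edge (15, 1)→(2, 6): d=(-13,5) right/bottom  bias=-1
  edge (2, 6)→(6, 2): d=(4,-4) top-left  bias=+0
    (3,0)@(7, 1): e=[-8,40,0] → .  [on edge]
    (7,0)@(15, 1): e=[0,0,32] → .  [on edge]
    (2,1)@(5, 3): e=[8,24,0] → X  [on edge]
    (3,1)@(7, 3): e=[10,14,8] → X
    (4,1)@(9, 3): e=[12,4,16] → X
    (5,1)@(11, 3): e=[14,-6,24] → .
    (1,2)@(3, 5): e=[24,8,0] → X  [on edge]
    (2,2)@(5, 5): e=[26,-2,8] → .
    (3,2)@(7, 5): e=[28,-12,16] → .
    (4,2)@(9, 5): e=[30,-22,24] → .
    (0,3)@(1, 7): e=[40,-8,0] → .  [on edge]
    (1,3)@(3, 7): e=[42,-18,8] → .
  covered (4 px):
    . . . . . . . . . . .
    . . X X X . . . . . .
    . X . . . . . . . . .
    . . . . . . . . . . .

Answer: 20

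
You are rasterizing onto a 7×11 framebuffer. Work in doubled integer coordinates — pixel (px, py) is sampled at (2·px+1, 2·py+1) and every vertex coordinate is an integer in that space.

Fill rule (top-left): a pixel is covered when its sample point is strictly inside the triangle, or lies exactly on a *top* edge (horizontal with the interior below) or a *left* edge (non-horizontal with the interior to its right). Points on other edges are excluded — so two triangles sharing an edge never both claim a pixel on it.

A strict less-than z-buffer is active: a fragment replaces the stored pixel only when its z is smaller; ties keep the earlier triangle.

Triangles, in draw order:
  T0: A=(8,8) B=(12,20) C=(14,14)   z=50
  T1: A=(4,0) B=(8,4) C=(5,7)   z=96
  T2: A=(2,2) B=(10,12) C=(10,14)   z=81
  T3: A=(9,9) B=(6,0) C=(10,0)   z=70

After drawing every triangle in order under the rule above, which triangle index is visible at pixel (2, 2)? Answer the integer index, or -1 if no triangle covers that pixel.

T0:
  2·area = 48  (B↔C swapped to make it positive)
  edge (8, 8)→(14, 14): d=(6,6) right/bottom  bias=-1
  edge (14, 14)→(12, 20): d=(-2,6) right/bottom  bias=-1
  edge (12, 20)→(8, 8): d=(-4,-12) top-left  bias=+0
    (0,0)@(1, 1): e=[0,104,-56] → ·  [on edge]
    (1,1)@(3, 3): e=[0,88,-40] → ·  [on edge]
    (2,2)@(5, 5): e=[0,72,-24] → ·  [on edge]
    (3,2)@(7, 5): e=[-12,60,0] → ·  [on edge]
    (3,3)@(7, 7): e=[0,56,-8] → ·  [on edge]
    (4,4)@(9, 9): e=[0,40,8] → ·  [on edge]
    (4,5)@(9, 11): e=[12,36,0] → █  [on edge]
    (5,5)@(11, 11): e=[0,24,24] → ·  [on edge]
    (4,6)@(9, 13): e=[24,32,-8] → ·
    (5,6)@(11, 13): e=[12,20,16] → █
    (6,6)@(13, 13): e=[0,8,40] → ·  [on edge]
    (5,7)@(11, 15): e=[24,16,8] → █
    (5,8)@(11, 17): e=[36,12,0] → █  [on edge]
    (6,8)@(13, 17): e=[24,0,24] → ·  [on edge]
  covered (5 px):
    · · · · · · ·
    · · · · · · ·
    · · · · · · ·
    · · · · · · ·
    · · · · · · ·
    · · · · █ · ·
    · · · · · █ ·
    · · · · · █ █
    · · · · · █ ·
    · · · · · · ·
    · · · · · · ·
T1:
  2·area = 24
  edge (4, 0)→(8, 4): d=(4,4) right/bottom  bias=-1
  edge (8, 4)→(5, 7): d=(-3,3) right/bottom  bias=-1
  edge (5, 7)→(4, 0): d=(-1,-7) top-left  bias=+0
    (2,0)@(5, 1): e=[0,18,6] → ·  [on edge]
    (5,0)@(11, 1): e=[-24,0,48] → ·  [on edge]
    (2,1)@(5, 3): e=[8,12,4] → █
    (3,1)@(7, 3): e=[0,6,18] → ·  [on edge]
    (4,1)@(9, 3): e=[-8,0,32] → ·  [on edge]
    (2,2)@(5, 5): e=[16,6,2] → █
    (3,2)@(7, 5): e=[8,0,16] → ·  [on edge]
    (4,2)@(9, 5): e=[0,-6,30] → ·  [on edge]
    (2,3)@(5, 7): e=[24,0,0] → ·  [on edge]
    (5,3)@(11, 7): e=[0,-18,42] → ·  [on edge]
    (1,4)@(3, 9): e=[40,0,-16] → ·  [on edge]
    (6,4)@(13, 9): e=[0,-30,54] → ·  [on edge]
    (0,5)@(1, 11): e=[56,0,-32] → ·  [on edge]
    (3,10)@(7, 21): e=[72,-48,0] → ·  [on edge]
  covered (2 px):
    · · · · · · ·
    · · █ · · · ·
    · · █ · · · ·
    · · · · · · ·
    · · · · · · ·
    · · · · · · ·
    · · · · · · ·
    · · · · · · ·
    · · · · · · ·
    · · · · · · ·
    · · · · · · ·
T2:
  2·area = 16
  edge (2, 2)→(10, 12): d=(8,10) right/bottom  bias=-1
  edge (10, 12)→(10, 14): d=(0,2) right/bottom  bias=-1
  edge (10, 14)→(2, 2): d=(-8,-12) top-left  bias=+0
    (3,4)@(7, 9): e=[6,6,4] → █
    (4,4)@(9, 9): e=[-14,2,28] → ·
    (3,5)@(7, 11): e=[22,6,-12] → ·
    (4,5)@(9, 11): e=[2,2,12] → █
    (5,5)@(11, 11): e=[-18,-2,36] → ·
    (4,6)@(9, 13): e=[18,2,-4] → ·
  covered (2 px):
    · · · · · · ·
    · · · · · · ·
    · · · · · · ·
    · · · · · · ·
    · · · █ · · ·
    · · · · █ · ·
    · · · · · · ·
    · · · · · · ·
    · · · · · · ·
    · · · · · · ·
    · · · · · · ·
T3:
  2·area = 36
  edge (9, 9)→(6, 0): d=(-3,-9) top-left  bias=+0
  edge (6, 0)→(10, 0): d=(4,0) top-left  bias=+0
  edge (10, 0)→(9, 9): d=(-1,9) right/bottom  bias=-1
    (3,0)@(7, 1): e=[6,4,26] → █
    (4,0)@(9, 1): e=[24,4,8] → █
    (5,0)@(11, 1): e=[42,4,-10] → ·
    (3,1)@(7, 3): e=[0,12,24] → █  [on edge]
    (5,1)@(11, 3): e=[36,12,-12] → ·
    (3,2)@(7, 5): e=[-6,20,22] → ·
    (4,2)@(9, 5): e=[12,20,4] → █
    (5,2)@(11, 5): e=[30,20,-14] → ·
    (4,3)@(9, 7): e=[6,28,2] → █
    (5,3)@(11, 7): e=[24,28,-16] → ·
    (4,4)@(9, 9): e=[0,36,0] → ·  [on edge]
    (5,7)@(11, 15): e=[0,60,-24] → ·  [on edge]
    (6,10)@(13, 21): e=[0,84,-48] → ·  [on edge]
  covered (6 px):
    · · · █ █ · ·
    · · · █ █ · ·
    · · · · █ · ·
    · · · · █ · ·
    · · · · · · ·
    · · · · · · ·
    · · · · · · ·
    · · · · · · ·
    · · · · · · ·
    · · · · · · ·
    · · · · · · ·

Z-buffer (winner per pixel, '.' = empty):
  . . . 3 3 . .
  . . 1 3 3 . .
  . . 1 . 3 . .
  . . . . 3 . .
  . . . 2 . . .
  . . . . 0 . .
  . . . . . 0 .
  . . . . . 0 0
  . . . . . 0 .
  . . . . . . .
  . . . . . . .

Result: 1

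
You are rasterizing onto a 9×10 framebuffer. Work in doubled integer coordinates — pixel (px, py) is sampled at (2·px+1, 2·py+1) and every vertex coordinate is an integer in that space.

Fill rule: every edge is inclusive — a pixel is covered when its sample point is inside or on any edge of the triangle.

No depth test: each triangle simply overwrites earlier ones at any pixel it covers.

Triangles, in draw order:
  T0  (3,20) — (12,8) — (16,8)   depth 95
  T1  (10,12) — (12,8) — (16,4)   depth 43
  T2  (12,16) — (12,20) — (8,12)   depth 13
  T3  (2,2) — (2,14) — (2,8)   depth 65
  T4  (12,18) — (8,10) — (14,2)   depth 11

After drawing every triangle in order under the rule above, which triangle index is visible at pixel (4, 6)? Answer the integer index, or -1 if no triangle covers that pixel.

T0:
  2·area = 48
  edge (3, 20)→(12, 8): d=(9,-12) inclusive
  edge (12, 8)→(16, 8): d=(4,0) inclusive
  edge (16, 8)→(3, 20): d=(-13,12) inclusive
    (6,4)@(13, 9): e=[21,4,23] → █
    (7,4)@(15, 9): e=[45,4,-1] → ·
    (5,5)@(11, 11): e=[15,12,21] → █
    (6,5)@(13, 11): e=[39,12,-3] → ·
    (4,6)@(9, 13): e=[9,20,19] → █
    (5,6)@(11, 13): e=[33,20,-5] → ·
    (3,7)@(7, 15): e=[3,28,17] → █
    (4,7)@(9, 15): e=[27,28,-7] → ·
    (3,8)@(7, 17): e=[21,36,-9] → ·
  covered (4 px):
    · · · · · · · · ·
    · · · · · · · · ·
    · · · · · · · · ·
    · · · · · · · · ·
    · · · · · · █ · ·
    · · · · · █ · · ·
    · · · · █ · · · ·
    · · · █ · · · · ·
    · · · · · · · · ·
    · · · · · · · · ·
T1:
  2·area = 8
  edge (10, 12)→(12, 8): d=(2,-4) inclusive
  edge (12, 8)→(16, 4): d=(4,-4) inclusive
  edge (16, 4)→(10, 12): d=(-6,8) inclusive
    (8,1)@(17, 3): e=[10,0,-2] → ·  [on edge]
    (7,2)@(15, 5): e=[6,0,2] → █  [on edge]
    (8,2)@(17, 5): e=[14,8,-14] → ·
    (6,3)@(13, 7): e=[2,0,6] → █  [on edge]
    (7,3)@(15, 7): e=[10,8,-10] → ·
    (5,4)@(11, 9): e=[-2,0,10] → ·  [on edge]
    (6,4)@(13, 9): e=[6,8,-6] → ·
    (4,5)@(9, 11): e=[-6,0,14] → ·  [on edge]
    (3,6)@(7, 13): e=[-10,0,18] → ·  [on edge]
    (2,7)@(5, 15): e=[-14,0,22] → ·  [on edge]
    (1,8)@(3, 17): e=[-18,0,26] → ·  [on edge]
    (0,9)@(1, 19): e=[-22,0,30] → ·  [on edge]
  covered (2 px):
    · · · · · · · · ·
    · · · · · · · · ·
    · · · · · · · █ ·
    · · · · · · █ · ·
    · · · · · · · · ·
    · · · · · · · · ·
    · · · · · · · · ·
    · · · · · · · · ·
    · · · · · · · · ·
    · · · · · · · · ·
T2:
  2·area = 16
  edge (12, 16)→(12, 20): d=(0,4) inclusive
  edge (12, 20)→(8, 12): d=(-4,-8) inclusive
  edge (8, 12)→(12, 16): d=(4,4) inclusive
    (0,2)@(1, 5): e=[44,-28,0] → ·  [on edge]
    (1,3)@(3, 7): e=[36,-20,0] → ·  [on edge]
    (2,4)@(5, 9): e=[28,-12,0] → ·  [on edge]
    (3,5)@(7, 11): e=[20,-4,0] → ·  [on edge]
    (4,6)@(9, 13): e=[12,4,0] → █  [on edge]
    (5,6)@(11, 13): e=[4,20,-8] → ·
    (4,7)@(9, 15): e=[12,-4,8] → ·
    (5,7)@(11, 15): e=[4,12,0] → █  [on edge]
    (6,7)@(13, 15): e=[-4,28,-8] → ·
    (5,8)@(11, 17): e=[4,4,8] → █
    (6,8)@(13, 17): e=[-4,20,0] → ·  [on edge]
    (5,9)@(11, 19): e=[4,-4,16] → ·
    (7,9)@(15, 19): e=[-12,28,0] → ·  [on edge]
  covered (3 px):
    · · · · · · · · ·
    · · · · · · · · ·
    · · · · · · · · ·
    · · · · · · · · ·
    · · · · · · · · ·
    · · · · · · · · ·
    · · · · █ · · · ·
    · · · · · █ · · ·
    · · · · · █ · · ·
    · · · · · · · · ·
T3:
  degenerate (2·area = 0) — covers nothing
T4:
  2·area = 80
  edge (12, 18)→(8, 10): d=(-4,-8) inclusive
  edge (8, 10)→(14, 2): d=(6,-8) inclusive
  edge (14, 2)→(12, 18): d=(-2,16) inclusive
    (6,2)@(13, 5): e=[60,10,10] → █
    (7,2)@(15, 5): e=[76,26,-22] → ·
    (5,3)@(11, 7): e=[36,6,38] → █
    (7,3)@(15, 7): e=[68,38,-26] → ·
    (4,4)@(9, 9): e=[12,2,66] → █
    (7,4)@(15, 9): e=[60,50,-30] → ·
    (4,5)@(9, 11): e=[4,14,62] → █
    (6,5)@(13, 11): e=[36,46,-2] → ·
    (4,6)@(9, 13): e=[-4,26,58] → ·
    (5,6)@(11, 13): e=[12,42,26] → █
    (6,6)@(13, 13): e=[28,58,-6] → ·
    (5,7)@(11, 15): e=[4,54,22] → █
  covered (10 px):
    · · · · · · · · ·
    · · · · · · · · ·
    · · · · · · █ · ·
    · · · · · █ █ · ·
    · · · · █ █ █ · ·
    · · · · █ █ · · ·
    · · · · · █ · · ·
    · · · · · █ · · ·
    · · · · · · · · ·
    · · · · · · · · ·

Z-buffer (winner per pixel, '.' = empty):
  . . . . . . . . .
  . . . . . . . . .
  . . . . . . 4 1 .
  . . . . . 4 4 . .
  . . . . 4 4 4 . .
  . . . . 4 4 . . .
  . . . . 2 4 . . .
  . . . 0 . 4 . . .
  . . . . . 2 . . .
  . . . . . . . . .

Result: 2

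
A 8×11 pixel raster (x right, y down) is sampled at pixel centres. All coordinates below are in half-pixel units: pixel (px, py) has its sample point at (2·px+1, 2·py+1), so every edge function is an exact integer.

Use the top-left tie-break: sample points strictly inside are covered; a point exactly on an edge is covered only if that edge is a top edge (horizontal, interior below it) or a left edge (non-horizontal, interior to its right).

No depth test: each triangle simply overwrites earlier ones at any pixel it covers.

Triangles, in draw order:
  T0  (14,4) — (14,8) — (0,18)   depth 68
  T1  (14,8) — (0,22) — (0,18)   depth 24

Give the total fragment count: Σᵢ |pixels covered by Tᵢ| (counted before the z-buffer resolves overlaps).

T0:
  2·area = 56
  edge (14, 4)→(14, 8): d=(0,4) right/bottom  bias=-1
  edge (14, 8)→(0, 18): d=(-14,10) right/bottom  bias=-1
  edge (0, 18)→(14, 4): d=(14,-14) top-left  bias=+0
    (7,1)@(15, 3): e=[-4,60,0] → ·  [on edge]
    (6,2)@(13, 5): e=[4,52,0] → #  [on edge]
    (7,2)@(15, 5): e=[-4,32,28] → ·
    (5,3)@(11, 7): e=[12,44,0] → #  [on edge]
    (7,3)@(15, 7): e=[-4,4,56] → ·
    (4,4)@(9, 9): e=[20,36,0] → #  [on edge]
    (6,4)@(13, 9): e=[4,-4,56] → ·
    (3,5)@(7, 11): e=[28,28,0] → #  [on edge]
    (5,5)@(11, 11): e=[12,-12,56] → ·
    (2,6)@(5, 13): e=[36,20,0] → #  [on edge]
    (3,6)@(7, 13): e=[28,0,28] → ·  [on edge]
    (4,6)@(9, 13): e=[20,-20,56] → ·
    (1,7)@(3, 15): e=[44,12,0] → #  [on edge]
    (0,8)@(1, 17): e=[52,4,0] → #  [on edge]
  covered (10 px):
    · · · · · · · ·
    · · · · · · · ·
    · · · · · · # ·
    · · · · · # # ·
    · · · · # # · ·
    · · · # # · · ·
    · · # · · · · ·
    · # · · · · · ·
    # · · · · · · ·
    · · · · · · · ·
    · · · · · · · ·
T1:
  2·area = 56
  edge (14, 8)→(0, 22): d=(-14,14) right/bottom  bias=-1
  edge (0, 22)→(0, 18): d=(0,-4) top-left  bias=+0
  edge (0, 18)→(14, 8): d=(14,-10) top-left  bias=+0
    (7,3)@(15, 7): e=[0,60,-4] → ·  [on edge]
    (6,4)@(13, 9): e=[0,52,4] → ·  [on edge]
    (5,5)@(11, 11): e=[0,44,12] → ·  [on edge]
    (3,6)@(7, 13): e=[28,28,0] → #  [on edge]
    (4,6)@(9, 13): e=[0,36,20] → ·  [on edge]
    (2,7)@(5, 15): e=[28,20,8] → #
    (3,7)@(7, 15): e=[0,28,28] → ·  [on edge]
    (1,8)@(3, 17): e=[28,12,16] → #
    (2,8)@(5, 17): e=[0,20,36] → ·  [on edge]
    (0,9)@(1, 19): e=[28,4,24] → #
    (1,9)@(3, 19): e=[0,12,44] → ·  [on edge]
    (0,10)@(1, 21): e=[0,4,52] → ·  [on edge]
  covered (4 px):
    · · · · · · · ·
    · · · · · · · ·
    · · · · · · · ·
    · · · · · · · ·
    · · · · · · · ·
    · · · · · · · ·
    · · · # · · · ·
    · · # · · · · ·
    · # · · · · · ·
    # · · · · · · ·
    · · · · · · · ·

Answer: 14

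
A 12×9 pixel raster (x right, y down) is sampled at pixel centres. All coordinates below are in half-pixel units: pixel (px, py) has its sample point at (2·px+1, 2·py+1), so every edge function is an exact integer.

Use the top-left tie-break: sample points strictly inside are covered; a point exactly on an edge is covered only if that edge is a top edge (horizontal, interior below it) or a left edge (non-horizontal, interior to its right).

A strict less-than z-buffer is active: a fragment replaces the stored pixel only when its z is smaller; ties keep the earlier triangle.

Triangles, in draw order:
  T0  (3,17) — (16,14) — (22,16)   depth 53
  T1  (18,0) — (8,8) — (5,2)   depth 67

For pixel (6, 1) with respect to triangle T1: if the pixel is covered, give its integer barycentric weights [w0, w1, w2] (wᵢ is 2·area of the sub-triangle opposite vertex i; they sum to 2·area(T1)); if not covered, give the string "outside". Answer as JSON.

T0:
  2·area = 44
  edge (3, 17)→(16, 14): d=(13,-3) top-left  bias=+0
  edge (16, 14)→(22, 16): d=(6,2) right/bottom  bias=-1
  edge (22, 16)→(3, 17): d=(-19,1) right/bottom  bias=-1
    (0,4)@(1, 9): e=[-110,0,154] → ·  [on edge]
    (3,5)@(7, 11): e=[-66,0,110] → ·  [on edge]
    (6,6)@(13, 13): e=[-22,0,66] → ·  [on edge]
    (6,7)@(13, 15): e=[4,12,28] → █
    (7,7)@(15, 15): e=[10,8,26] → █
    (8,7)@(17, 15): e=[16,4,24] → █
    (9,7)@(19, 15): e=[22,0,22] → ·  [on edge]
    (1,8)@(3, 17): e=[0,44,0] → ·  [on edge]
    (6,8)@(13, 17): e=[30,24,-10] → ·
    (7,8)@(15, 17): e=[36,20,-12] → ·
    (8,8)@(17, 17): e=[42,16,-14] → ·
  covered (3 px):
    · · · · · · · · · · · ·
    · · · · · · · · · · · ·
    · · · · · · · · · · · ·
    · · · · · · · · · · · ·
    · · · · · · · · · · · ·
    · · · · · · · · · · · ·
    · · · · · · · · · · · ·
    · · · · · · █ █ █ · · ·
    · · · · · · · · · · · ·
T1:
  2·area = 84
  edge (18, 0)→(8, 8): d=(-10,8) right/bottom  bias=-1
  edge (8, 8)→(5, 2): d=(-3,-6) top-left  bias=+0
  edge (5, 2)→(18, 0): d=(13,-2) top-left  bias=+0
    (6,0)@(13, 1): e=[30,51,3] → █
    (7,0)@(15, 1): e=[14,63,7] → █
    (8,0)@(17, 1): e=[-2,75,11] → ·
    (3,1)@(7, 3): e=[58,9,17] → █
    (4,1)@(9, 3): e=[42,21,21] → █
    (5,1)@(11, 3): e=[26,33,25] → █
    (7,1)@(15, 3): e=[-6,57,33] → ·
    (3,2)@(7, 5): e=[38,3,43] → █
    (6,2)@(13, 5): e=[-10,39,55] → ·
    (3,3)@(7, 7): e=[18,-3,69] → ·
    (4,3)@(9, 7): e=[2,9,73] → █
    (5,3)@(11, 7): e=[-14,21,77] → ·
  covered (10 px):
    · · · · · · █ █ · · · ·
    · · · █ █ █ █ · · · · ·
    · · · █ █ █ · · · · · ·
    · · · · █ · · · · · · ·
    · · · · · · · · · · · ·
    · · · · · · · · · · · ·
    · · · · · · · · · · · ·
    · · · · · · · · · · · ·
    · · · · · · · · · · · ·

Result: [45,29,10]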